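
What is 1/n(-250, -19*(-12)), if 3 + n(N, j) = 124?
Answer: 1/121 ≈ 0.0082645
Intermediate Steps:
n(N, j) = 121 (n(N, j) = -3 + 124 = 121)
1/n(-250, -19*(-12)) = 1/121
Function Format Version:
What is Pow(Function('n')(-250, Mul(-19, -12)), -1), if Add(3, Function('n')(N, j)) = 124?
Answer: Rational(1, 121) ≈ 0.0082645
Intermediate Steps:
Function('n')(N, j) = 121 (Function('n')(N, j) = Add(-3, 124) = 121)
Pow(Function('n')(-250, Mul(-19, -12)), -1) = Pow(121, -1) = Rational(1, 121)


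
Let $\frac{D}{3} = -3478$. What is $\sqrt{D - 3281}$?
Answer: $i \sqrt{13715} \approx 117.11 i$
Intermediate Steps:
$D = -10434$ ($D = 3 \left(-3478\right) = -10434$)
$\sqrt{D - 3281} = \sqrt{-10434 - 3281} = \sqrt{-13715} = i \sqrt{13715}$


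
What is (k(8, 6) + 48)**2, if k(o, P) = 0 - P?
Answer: 1764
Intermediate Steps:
k(o, P) = -P
(k(8, 6) + 48)**2 = (-1*6 + 48)**2 = (-6 + 48)**2 = 42**2 = 1764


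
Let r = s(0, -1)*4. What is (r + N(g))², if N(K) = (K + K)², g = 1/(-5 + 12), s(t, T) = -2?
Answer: 150544/2401 ≈ 62.701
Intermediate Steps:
g = ⅐ (g = 1/7 = ⅐ ≈ 0.14286)
N(K) = 4*K² (N(K) = (2*K)² = 4*K²)
r = -8 (r = -2*4 = -8)
(r + N(g))² = (-8 + 4*(⅐)²)² = (-8 + 4*(1/49))² = (-8 + 4/49)² = (-388/49)² = 150544/2401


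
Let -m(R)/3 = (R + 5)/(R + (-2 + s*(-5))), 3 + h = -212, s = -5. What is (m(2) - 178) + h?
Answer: -9846/25 ≈ -393.84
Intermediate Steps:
h = -215 (h = -3 - 212 = -215)
m(R) = -3*(5 + R)/(23 + R) (m(R) = -3*(R + 5)/(R + (-2 - 5*(-5))) = -3*(5 + R)/(R + (-2 + 25)) = -3*(5 + R)/(R + 23) = -3*(5 + R)/(23 + R))
(m(2) - 178) + h = (3*(-5 - 1*2)/(23 + 2) - 178) - 215 = (3*(-5 - 2)/25 - 178) - 215 = (3*(1/25)*(-7) - 178) - 215 = (-21/25 - 178) - 215 = -4471/25 - 215 = -9846/25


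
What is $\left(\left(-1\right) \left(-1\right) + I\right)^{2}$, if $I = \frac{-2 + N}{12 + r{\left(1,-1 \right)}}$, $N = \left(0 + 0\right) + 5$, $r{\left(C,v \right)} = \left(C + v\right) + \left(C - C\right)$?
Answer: $\frac{25}{16} \approx 1.5625$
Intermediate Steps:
$r{\left(C,v \right)} = C + v$ ($r{\left(C,v \right)} = \left(C + v\right) + 0 = C + v$)
$N = 5$ ($N = 0 + 5 = 5$)
$I = \frac{1}{4}$ ($I = \frac{-2 + 5}{12 + \left(1 - 1\right)} = \frac{3}{12 + 0} = \frac{3}{12} = 3 \cdot \frac{1}{12} = \frac{1}{4} \approx 0.25$)
$\left(\left(-1\right) \left(-1\right) + I\right)^{2} = \left(\left(-1\right) \left(-1\right) + \frac{1}{4}\right)^{2} = \left(1 + \frac{1}{4}\right)^{2} = \left(\frac{5}{4}\right)^{2} = \frac{25}{16}$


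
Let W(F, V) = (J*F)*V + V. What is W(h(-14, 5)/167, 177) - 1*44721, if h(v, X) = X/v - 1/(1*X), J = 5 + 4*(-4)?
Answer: -520643427/11690 ≈ -44538.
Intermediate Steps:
J = -11 (J = 5 - 16 = -11)
h(v, X) = -1/X + X/v (h(v, X) = X/v - 1/X = -1/X + X/v)
W(F, V) = V - 11*F*V (W(F, V) = (-11*F)*V + V = -11*F*V + V = V - 11*F*V)
W(h(-14, 5)/167, 177) - 1*44721 = 177*(1 - 11*(-1/5 + 5/(-14))/167) - 1*44721 = 177*(1 - 11*(-1*⅕ + 5*(-1/14))/167) - 44721 = 177*(1 - 11*(-⅕ - 5/14)/167) - 44721 = 177*(1 - (-429)/(70*167)) - 44721 = 177*(1 - 11*(-39/11690)) - 44721 = 177*(1 + 429/11690) - 44721 = 177*(12119/11690) - 44721 = 2145063/11690 - 44721 = -520643427/11690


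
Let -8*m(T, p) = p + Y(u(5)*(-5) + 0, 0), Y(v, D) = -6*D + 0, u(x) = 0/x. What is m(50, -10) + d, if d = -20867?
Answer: -83463/4 ≈ -20866.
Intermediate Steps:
u(x) = 0
Y(v, D) = -6*D
m(T, p) = -p/8 (m(T, p) = -(p - 6*0)/8 = -(p + 0)/8 = -p/8)
m(50, -10) + d = -1/8*(-10) - 20867 = 5/4 - 20867 = -83463/4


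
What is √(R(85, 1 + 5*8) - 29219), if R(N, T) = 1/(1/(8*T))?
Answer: I*√28891 ≈ 169.97*I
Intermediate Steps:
R(N, T) = 8*T (R(N, T) = 1/(1/(8*T)) = 8*T)
√(R(85, 1 + 5*8) - 29219) = √(8*(1 + 5*8) - 29219) = √(8*(1 + 40) - 29219) = √(8*41 - 29219) = √(328 - 29219) = √(-28891) = I*√28891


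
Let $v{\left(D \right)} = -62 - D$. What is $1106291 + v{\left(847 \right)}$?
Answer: $1105382$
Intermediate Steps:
$1106291 + v{\left(847 \right)} = 1106291 - 909 = 1105382$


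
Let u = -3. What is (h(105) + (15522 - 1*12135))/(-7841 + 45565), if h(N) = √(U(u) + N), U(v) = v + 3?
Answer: 3387/37724 + √105/37724 ≈ 0.090055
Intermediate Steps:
U(v) = 3 + v
h(N) = √N (h(N) = √((3 - 3) + N) = √(0 + N) = √N)
(h(105) + (15522 - 1*12135))/(-7841 + 45565) = (√105 + (15522 - 1*12135))/(-7841 + 45565) = (√105 + (15522 - 12135))/37724 = (√105 + 3387)*(1/37724) = (3387 + √105)*(1/37724) = 3387/37724 + √105/37724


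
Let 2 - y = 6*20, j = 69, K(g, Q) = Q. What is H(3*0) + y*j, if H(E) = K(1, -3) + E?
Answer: -8145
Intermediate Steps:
H(E) = -3 + E
y = -118 (y = 2 - 6*20 = 2 - 1*120 = 2 - 120 = -118)
H(3*0) + y*j = (-3 + 3*0) - 118*69 = (-3 + 0) - 8142 = -3 - 8142 = -8145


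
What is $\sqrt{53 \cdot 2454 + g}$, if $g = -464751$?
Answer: $i \sqrt{334689} \approx 578.52 i$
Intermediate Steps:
$\sqrt{53 \cdot 2454 + g} = \sqrt{53 \cdot 2454 - 464751} = \sqrt{130062 - 464751} = \sqrt{-334689} = i \sqrt{334689}$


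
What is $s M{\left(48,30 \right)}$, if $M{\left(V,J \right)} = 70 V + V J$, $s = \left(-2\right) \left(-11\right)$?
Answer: $105600$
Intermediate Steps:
$s = 22$
$M{\left(V,J \right)} = 70 V + J V$
$s M{\left(48,30 \right)} = 22 \cdot 48 \left(70 + 30\right) = 22 \cdot 48 \cdot 100 = 22 \cdot 4800 = 105600$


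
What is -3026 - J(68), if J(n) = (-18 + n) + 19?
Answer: -3095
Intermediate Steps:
J(n) = 1 + n
-3026 - J(68) = -3026 - (1 + 68) = -3026 - 1*69 = -3026 - 69 = -3095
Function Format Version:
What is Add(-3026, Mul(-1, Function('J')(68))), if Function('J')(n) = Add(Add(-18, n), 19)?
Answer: -3095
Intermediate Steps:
Function('J')(n) = Add(1, n)
Add(-3026, Mul(-1, Function('J')(68))) = Add(-3026, Mul(-1, Add(1, 68))) = Add(-3026, Mul(-1, 69)) = Add(-3026, -69) = -3095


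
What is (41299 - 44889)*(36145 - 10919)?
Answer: -90561340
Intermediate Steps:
(41299 - 44889)*(36145 - 10919) = -3590*25226 = -90561340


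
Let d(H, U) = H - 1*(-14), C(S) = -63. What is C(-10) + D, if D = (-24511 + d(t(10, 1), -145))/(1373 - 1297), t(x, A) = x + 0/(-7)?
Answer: -29275/76 ≈ -385.20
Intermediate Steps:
t(x, A) = x (t(x, A) = x + 0*(-1/7) = x + 0 = x)
d(H, U) = 14 + H (d(H, U) = H + 14 = 14 + H)
D = -24487/76 (D = (-24511 + (14 + 10))/(1373 - 1297) = (-24511 + 24)/76 = -24487*1/76 = -24487/76 ≈ -322.20)
C(-10) + D = -63 - 24487/76 = -29275/76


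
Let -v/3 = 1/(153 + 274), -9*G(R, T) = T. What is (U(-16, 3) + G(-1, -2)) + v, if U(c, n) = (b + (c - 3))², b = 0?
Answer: 1388150/3843 ≈ 361.22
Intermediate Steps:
G(R, T) = -T/9
v = -3/427 (v = -3/(153 + 274) = -3/427 ≈ -0.0070258)
U(c, n) = (-3 + c)² (U(c, n) = (0 + (c - 3))² = (0 + (-3 + c))² = (-3 + c)²)
(U(-16, 3) + G(-1, -2)) + v = ((-3 - 16)² - ⅑*(-2)) - 3/427 = ((-19)² + 2/9) - 3/427 = (361 + 2/9) - 3/427 = 3251/9 - 3/427 = 1388150/3843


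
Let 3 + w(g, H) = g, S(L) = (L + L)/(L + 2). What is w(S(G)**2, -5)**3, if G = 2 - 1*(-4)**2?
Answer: 10648/729 ≈ 14.606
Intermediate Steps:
G = -14 (G = 2 - 1*16 = 2 - 16 = -14)
S(L) = 2*L/(2 + L) (S(L) = (2*L)/(2 + L) = 2*L/(2 + L))
w(g, H) = -3 + g
w(S(G)**2, -5)**3 = (-3 + (2*(-14)/(2 - 14))**2)**3 = (-3 + (2*(-14)/(-12))**2)**3 = (-3 + (2*(-14)*(-1/12))**2)**3 = (-3 + (7/3)**2)**3 = (-3 + 49/9)**3 = (22/9)**3 = 10648/729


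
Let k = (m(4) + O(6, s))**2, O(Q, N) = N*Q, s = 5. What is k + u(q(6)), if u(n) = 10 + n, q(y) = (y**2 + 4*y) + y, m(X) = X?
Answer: 1232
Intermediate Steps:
k = 1156 (k = (4 + 5*6)**2 = (4 + 30)**2 = 34**2 = 1156)
q(y) = y**2 + 5*y
k + u(q(6)) = 1156 + (10 + 6*(5 + 6)) = 1156 + (10 + 6*11) = 1156 + (10 + 66) = 1156 + 76 = 1232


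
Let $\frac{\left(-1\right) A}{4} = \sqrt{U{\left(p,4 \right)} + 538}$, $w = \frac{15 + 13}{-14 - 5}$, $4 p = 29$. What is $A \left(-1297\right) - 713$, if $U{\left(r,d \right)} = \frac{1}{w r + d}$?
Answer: $-713 + \frac{5188 \sqrt{8674989}}{127} \approx 1.1961 \cdot 10^{5}$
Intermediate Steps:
$p = \frac{29}{4}$ ($p = \frac{1}{4} \cdot 29 = \frac{29}{4} \approx 7.25$)
$w = - \frac{28}{19}$ ($w = \frac{28}{-19} = 28 \left(- \frac{1}{19}\right) = - \frac{28}{19} \approx -1.4737$)
$U{\left(r,d \right)} = \frac{1}{d - \frac{28 r}{19}}$ ($U{\left(r,d \right)} = \frac{1}{- \frac{28 r}{19} + d} = \frac{1}{d - \frac{28 r}{19}}$)
$A = - \frac{4 \sqrt{8674989}}{127}$ ($A = - 4 \sqrt{\frac{19}{\left(-28\right) \frac{29}{4} + 19 \cdot 4} + 538} = - 4 \sqrt{\frac{19}{-203 + 76} + 538} = - 4 \sqrt{\frac{19}{-127} + 538} = - 4 \sqrt{19 \left(- \frac{1}{127}\right) + 538} = - 4 \sqrt{- \frac{19}{127} + 538} = - 4 \sqrt{\frac{68307}{127}} = - 4 \frac{\sqrt{8674989}}{127} = - \frac{4 \sqrt{8674989}}{127} \approx -92.766$)
$A \left(-1297\right) - 713 = - \frac{4 \sqrt{8674989}}{127} \left(-1297\right) - 713 = \frac{5188 \sqrt{8674989}}{127} - 713 = -713 + \frac{5188 \sqrt{8674989}}{127}$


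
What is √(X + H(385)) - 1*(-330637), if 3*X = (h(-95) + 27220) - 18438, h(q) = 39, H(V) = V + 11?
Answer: 330637 + √30027/3 ≈ 3.3070e+5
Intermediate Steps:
H(V) = 11 + V
X = 8821/3 (X = ((39 + 27220) - 18438)/3 = (27259 - 18438)/3 = (⅓)*8821 = 8821/3 ≈ 2940.3)
√(X + H(385)) - 1*(-330637) = √(8821/3 + (11 + 385)) - 1*(-330637) = √(8821/3 + 396) + 330637 = √(10009/3) + 330637 = √30027/3 + 330637 = 330637 + √30027/3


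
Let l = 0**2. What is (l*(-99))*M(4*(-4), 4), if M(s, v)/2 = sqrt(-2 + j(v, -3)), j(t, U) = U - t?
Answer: 0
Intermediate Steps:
l = 0
M(s, v) = 2*sqrt(-5 - v) (M(s, v) = 2*sqrt(-2 + (-3 - v)) = 2*sqrt(-5 - v))
(l*(-99))*M(4*(-4), 4) = (0*(-99))*(2*sqrt(-5 - 1*4)) = 0*(2*sqrt(-5 - 4)) = 0*(2*sqrt(-9)) = 0*(2*(3*I)) = 0*(6*I) = 0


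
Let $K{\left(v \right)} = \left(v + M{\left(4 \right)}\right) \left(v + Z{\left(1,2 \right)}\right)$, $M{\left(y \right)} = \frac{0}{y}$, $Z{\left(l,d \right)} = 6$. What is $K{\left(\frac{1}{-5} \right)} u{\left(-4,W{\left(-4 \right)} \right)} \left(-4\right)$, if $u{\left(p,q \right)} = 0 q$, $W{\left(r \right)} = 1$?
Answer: $0$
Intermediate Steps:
$M{\left(y \right)} = 0$
$u{\left(p,q \right)} = 0$
$K{\left(v \right)} = v \left(6 + v\right)$ ($K{\left(v \right)} = \left(v + 0\right) \left(v + 6\right) = v \left(6 + v\right)$)
$K{\left(\frac{1}{-5} \right)} u{\left(-4,W{\left(-4 \right)} \right)} \left(-4\right) = \frac{6 + \frac{1}{-5}}{-5} \cdot 0 \left(-4\right) = - \frac{6 - \frac{1}{5}}{5} \cdot 0 \left(-4\right) = \left(- \frac{1}{5}\right) \frac{29}{5} \cdot 0 \left(-4\right) = \left(- \frac{29}{25}\right) 0 \left(-4\right) = 0 \left(-4\right) = 0$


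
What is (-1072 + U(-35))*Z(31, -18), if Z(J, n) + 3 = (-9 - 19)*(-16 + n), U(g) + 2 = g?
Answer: -1052441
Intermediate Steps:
U(g) = -2 + g
Z(J, n) = 445 - 28*n (Z(J, n) = -3 + (-9 - 19)*(-16 + n) = -3 - 28*(-16 + n) = -3 + (448 - 28*n) = 445 - 28*n)
(-1072 + U(-35))*Z(31, -18) = (-1072 + (-2 - 35))*(445 - 28*(-18)) = (-1072 - 37)*(445 + 504) = -1109*949 = -1052441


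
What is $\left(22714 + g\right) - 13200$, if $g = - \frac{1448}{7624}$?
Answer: $\frac{9066661}{953} \approx 9513.8$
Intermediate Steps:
$g = - \frac{181}{953}$ ($g = \left(-1448\right) \frac{1}{7624} = - \frac{181}{953} \approx -0.18993$)
$\left(22714 + g\right) - 13200 = \left(22714 - \frac{181}{953}\right) - 13200 = \frac{21646261}{953} - 13200 = \frac{9066661}{953}$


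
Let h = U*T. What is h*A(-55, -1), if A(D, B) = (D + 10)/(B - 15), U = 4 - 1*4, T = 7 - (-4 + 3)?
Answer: 0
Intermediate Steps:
T = 8 (T = 7 - 1*(-1) = 7 + 1 = 8)
U = 0 (U = 4 - 4 = 0)
A(D, B) = (10 + D)/(-15 + B)
h = 0 (h = 0*8 = 0)
h*A(-55, -1) = 0*((10 - 55)/(-15 - 1)) = 0*(-45/(-16)) = 0*(-1/16*(-45)) = 0*(45/16) = 0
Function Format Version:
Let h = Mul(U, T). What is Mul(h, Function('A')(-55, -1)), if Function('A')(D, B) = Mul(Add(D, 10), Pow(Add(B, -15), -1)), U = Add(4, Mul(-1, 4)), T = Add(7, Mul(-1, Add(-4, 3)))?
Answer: 0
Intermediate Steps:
T = 8 (T = Add(7, Mul(-1, -1)) = Add(7, 1) = 8)
U = 0 (U = Add(4, -4) = 0)
Function('A')(D, B) = Mul(Pow(Add(-15, B), -1), Add(10, D)) (Function('A')(D, B) = Mul(Add(10, D), Pow(Add(-15, B), -1)) = Mul(Pow(Add(-15, B), -1), Add(10, D)))
h = 0 (h = Mul(0, 8) = 0)
Mul(h, Function('A')(-55, -1)) = Mul(0, Mul(Pow(Add(-15, -1), -1), Add(10, -55))) = Mul(0, Mul(Pow(-16, -1), -45)) = Mul(0, Mul(Rational(-1, 16), -45)) = Mul(0, Rational(45, 16)) = 0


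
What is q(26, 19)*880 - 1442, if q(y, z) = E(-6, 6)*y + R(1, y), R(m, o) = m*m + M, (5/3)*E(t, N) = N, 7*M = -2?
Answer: 570882/7 ≈ 81555.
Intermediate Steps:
M = -2/7 (M = (⅐)*(-2) = -2/7 ≈ -0.28571)
E(t, N) = 3*N/5
R(m, o) = -2/7 + m² (R(m, o) = m*m - 2/7 = m² - 2/7 = -2/7 + m²)
q(y, z) = 5/7 + 18*y/5 (q(y, z) = ((⅗)*6)*y + (-2/7 + 1²) = 18*y/5 + (-2/7 + 1) = 18*y/5 + 5/7 = 5/7 + 18*y/5)
q(26, 19)*880 - 1442 = (5/7 + (18/5)*26)*880 - 1442 = (5/7 + 468/5)*880 - 1442 = (3301/35)*880 - 1442 = 580976/7 - 1442 = 570882/7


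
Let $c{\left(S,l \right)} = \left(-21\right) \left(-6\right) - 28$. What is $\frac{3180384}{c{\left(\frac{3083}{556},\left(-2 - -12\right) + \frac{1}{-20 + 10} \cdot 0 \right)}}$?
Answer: $\frac{1590192}{49} \approx 32453.0$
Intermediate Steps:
$c{\left(S,l \right)} = 98$ ($c{\left(S,l \right)} = 126 - 28 = 98$)
$\frac{3180384}{c{\left(\frac{3083}{556},\left(-2 - -12\right) + \frac{1}{-20 + 10} \cdot 0 \right)}} = \frac{3180384}{98} = 3180384 \cdot \frac{1}{98} = \frac{1590192}{49}$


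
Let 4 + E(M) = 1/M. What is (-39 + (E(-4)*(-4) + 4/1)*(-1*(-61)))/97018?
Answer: 621/48509 ≈ 0.012802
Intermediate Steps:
E(M) = -4 + 1/M
(-39 + (E(-4)*(-4) + 4/1)*(-1*(-61)))/97018 = (-39 + ((-4 + 1/(-4))*(-4) + 4/1)*(-1*(-61)))/97018 = (-39 + ((-4 - 1/4)*(-4) + 4*1)*61)*(1/97018) = (-39 + (-17/4*(-4) + 4)*61)*(1/97018) = (-39 + (17 + 4)*61)*(1/97018) = (-39 + 21*61)*(1/97018) = (-39 + 1281)*(1/97018) = 1242*(1/97018) = 621/48509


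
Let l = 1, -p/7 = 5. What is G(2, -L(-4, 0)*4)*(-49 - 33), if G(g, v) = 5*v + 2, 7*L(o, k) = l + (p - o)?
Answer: -50348/7 ≈ -7192.6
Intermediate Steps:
p = -35 (p = -7*5 = -35)
L(o, k) = -34/7 - o/7 (L(o, k) = (1 + (-35 - o))/7 = (-34 - o)/7 = -34/7 - o/7)
G(g, v) = 2 + 5*v
G(2, -L(-4, 0)*4)*(-49 - 33) = (2 + 5*(-(-34/7 - ⅐*(-4))*4))*(-49 - 33) = (2 + 5*(-(-34/7 + 4/7)*4))*(-82) = (2 + 5*(-1*(-30/7)*4))*(-82) = (2 + 5*((30/7)*4))*(-82) = (2 + 5*(120/7))*(-82) = (2 + 600/7)*(-82) = (614/7)*(-82) = -50348/7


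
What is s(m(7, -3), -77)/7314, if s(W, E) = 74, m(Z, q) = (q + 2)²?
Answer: 37/3657 ≈ 0.010118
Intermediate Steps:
m(Z, q) = (2 + q)²
s(m(7, -3), -77)/7314 = 74/7314 = 74*(1/7314) = 37/3657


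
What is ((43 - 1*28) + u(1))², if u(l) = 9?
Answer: 576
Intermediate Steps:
((43 - 1*28) + u(1))² = ((43 - 1*28) + 9)² = ((43 - 28) + 9)² = (15 + 9)² = 24² = 576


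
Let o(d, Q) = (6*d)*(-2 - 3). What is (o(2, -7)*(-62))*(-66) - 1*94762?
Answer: -340282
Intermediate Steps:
o(d, Q) = -30*d (o(d, Q) = (6*d)*(-5) = -30*d)
(o(2, -7)*(-62))*(-66) - 1*94762 = (-30*2*(-62))*(-66) - 1*94762 = -60*(-62)*(-66) - 94762 = 3720*(-66) - 94762 = -245520 - 94762 = -340282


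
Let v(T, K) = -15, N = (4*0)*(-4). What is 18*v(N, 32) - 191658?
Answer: -191928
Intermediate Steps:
N = 0 (N = 0*(-4) = 0)
18*v(N, 32) - 191658 = 18*(-15) - 191658 = -270 - 191658 = -191928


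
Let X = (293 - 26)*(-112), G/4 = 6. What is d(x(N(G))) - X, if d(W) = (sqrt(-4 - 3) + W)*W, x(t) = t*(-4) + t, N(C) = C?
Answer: 35088 - 72*I*sqrt(7) ≈ 35088.0 - 190.49*I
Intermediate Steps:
G = 24 (G = 4*6 = 24)
X = -29904 (X = 267*(-112) = -29904)
x(t) = -3*t (x(t) = -4*t + t = -3*t)
d(W) = W*(W + I*sqrt(7)) (d(W) = (sqrt(-7) + W)*W = (I*sqrt(7) + W)*W = (W + I*sqrt(7))*W = W*(W + I*sqrt(7)))
d(x(N(G))) - X = (-3*24)*(-3*24 + I*sqrt(7)) - 1*(-29904) = -72*(-72 + I*sqrt(7)) + 29904 = (5184 - 72*I*sqrt(7)) + 29904 = 35088 - 72*I*sqrt(7)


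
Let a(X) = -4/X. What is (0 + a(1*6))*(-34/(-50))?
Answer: -34/75 ≈ -0.45333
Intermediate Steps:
(0 + a(1*6))*(-34/(-50)) = (0 - 4/(1*6))*(-34/(-50)) = (0 - 4/6)*(-34*(-1/50)) = (0 - 4*⅙)*(17/25) = (0 - ⅔)*(17/25) = -⅔*17/25 = -34/75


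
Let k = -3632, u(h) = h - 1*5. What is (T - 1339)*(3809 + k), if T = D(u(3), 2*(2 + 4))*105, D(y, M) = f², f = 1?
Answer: -218418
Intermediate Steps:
u(h) = -5 + h (u(h) = h - 5 = -5 + h)
D(y, M) = 1 (D(y, M) = 1² = 1)
T = 105 (T = 1*105 = 105)
(T - 1339)*(3809 + k) = (105 - 1339)*(3809 - 3632) = -1234*177 = -218418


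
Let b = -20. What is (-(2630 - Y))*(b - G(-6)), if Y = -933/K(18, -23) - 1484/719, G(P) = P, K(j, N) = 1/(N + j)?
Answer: -20463534/719 ≈ -28461.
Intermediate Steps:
Y = 3352651/719 (Y = -933/(1/(-23 + 18)) - 1484/719 = -933/(1/(-5)) - 1484*1/719 = -933/(-⅕) - 1484/719 = -933*(-5) - 1484/719 = 4665 - 1484/719 = 3352651/719 ≈ 4662.9)
(-(2630 - Y))*(b - G(-6)) = (-(2630 - 1*3352651/719))*(-20 - 1*(-6)) = (-(2630 - 3352651/719))*(-20 + 6) = -1*(-1461681/719)*(-14) = (1461681/719)*(-14) = -20463534/719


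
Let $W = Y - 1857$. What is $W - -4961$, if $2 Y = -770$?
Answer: $2719$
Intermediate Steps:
$Y = -385$ ($Y = \frac{1}{2} \left(-770\right) = -385$)
$W = -2242$ ($W = -385 - 1857 = -2242$)
$W - -4961 = -2242 - -4961 = -2242 + 4961 = 2719$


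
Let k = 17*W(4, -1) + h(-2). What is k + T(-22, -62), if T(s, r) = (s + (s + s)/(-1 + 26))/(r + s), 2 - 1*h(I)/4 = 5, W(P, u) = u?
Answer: -10051/350 ≈ -28.717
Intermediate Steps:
h(I) = -12 (h(I) = 8 - 4*5 = 8 - 20 = -12)
T(s, r) = 27*s/(25*(r + s)) (T(s, r) = (s + (2*s)/25)/(r + s) = (s + (2*s)*(1/25))/(r + s) = (s + 2*s/25)/(r + s) = (27*s/25)/(r + s) = 27*s/(25*(r + s)))
k = -29 (k = 17*(-1) - 12 = -17 - 12 = -29)
k + T(-22, -62) = -29 + (27/25)*(-22)/(-62 - 22) = -29 + (27/25)*(-22)/(-84) = -29 + (27/25)*(-22)*(-1/84) = -29 + 99/350 = -10051/350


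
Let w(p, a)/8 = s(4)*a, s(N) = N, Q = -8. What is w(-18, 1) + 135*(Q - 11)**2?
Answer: 48767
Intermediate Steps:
w(p, a) = 32*a (w(p, a) = 8*(4*a) = 32*a)
w(-18, 1) + 135*(Q - 11)**2 = 32*1 + 135*(-8 - 11)**2 = 32 + 135*(-19)**2 = 32 + 135*361 = 32 + 48735 = 48767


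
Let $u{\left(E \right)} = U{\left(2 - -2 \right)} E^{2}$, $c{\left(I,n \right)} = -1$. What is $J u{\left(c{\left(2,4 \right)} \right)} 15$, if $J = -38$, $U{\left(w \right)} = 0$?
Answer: $0$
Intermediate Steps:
$u{\left(E \right)} = 0$ ($u{\left(E \right)} = 0 E^{2} = 0$)
$J u{\left(c{\left(2,4 \right)} \right)} 15 = \left(-38\right) 0 \cdot 15 = 0 \cdot 15 = 0$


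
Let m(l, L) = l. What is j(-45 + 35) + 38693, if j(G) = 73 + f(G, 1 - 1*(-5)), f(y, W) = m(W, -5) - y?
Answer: 38782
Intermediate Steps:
f(y, W) = W - y
j(G) = 79 - G (j(G) = 73 + ((1 - 1*(-5)) - G) = 73 + ((1 + 5) - G) = 73 + (6 - G) = 79 - G)
j(-45 + 35) + 38693 = (79 - (-45 + 35)) + 38693 = (79 - 1*(-10)) + 38693 = (79 + 10) + 38693 = 89 + 38693 = 38782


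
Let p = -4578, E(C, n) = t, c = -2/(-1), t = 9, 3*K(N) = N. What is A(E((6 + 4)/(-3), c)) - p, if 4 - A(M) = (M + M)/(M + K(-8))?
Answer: 87004/19 ≈ 4579.2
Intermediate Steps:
K(N) = N/3
c = 2 (c = -2*(-1) = 2)
E(C, n) = 9
A(M) = 4 - 2*M/(-8/3 + M) (A(M) = 4 - (M + M)/(M + (1/3)*(-8)) = 4 - 2*M/(M - 8/3) = 4 - 2*M/(-8/3 + M))
A(E((6 + 4)/(-3), c)) - p = 2*(-16 + 3*9)/(-8 + 3*9) - 1*(-4578) = 2*(-16 + 27)/(-8 + 27) + 4578 = 2*11/19 + 4578 = 2*(1/19)*11 + 4578 = 22/19 + 4578 = 87004/19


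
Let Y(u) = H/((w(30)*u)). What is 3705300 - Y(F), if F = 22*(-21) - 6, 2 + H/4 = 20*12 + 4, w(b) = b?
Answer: 6502801621/1755 ≈ 3.7053e+6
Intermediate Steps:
H = 968 (H = -8 + 4*(20*12 + 4) = -8 + 4*(240 + 4) = -8 + 4*244 = -8 + 976 = 968)
F = -468 (F = -462 - 6 = -468)
Y(u) = 484/(15*u) (Y(u) = 968/((30*u)) = 968*(1/(30*u)) = 484/(15*u))
3705300 - Y(F) = 3705300 - 484/(15*(-468)) = 3705300 - 484*(-1)/(15*468) = 3705300 - 1*(-121/1755) = 3705300 + 121/1755 = 6502801621/1755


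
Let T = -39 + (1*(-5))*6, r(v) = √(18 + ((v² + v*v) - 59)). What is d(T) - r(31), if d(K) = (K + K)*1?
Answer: -138 - 3*√209 ≈ -181.37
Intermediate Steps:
r(v) = √(-41 + 2*v²) (r(v) = √(18 + ((v² + v²) - 59)) = √(18 + (2*v² - 59)) = √(18 + (-59 + 2*v²)) = √(-41 + 2*v²))
T = -69 (T = -39 - 5*6 = -39 - 30 = -69)
d(K) = 2*K (d(K) = (2*K)*1 = 2*K)
d(T) - r(31) = 2*(-69) - √(-41 + 2*31²) = -138 - √(-41 + 2*961) = -138 - √(-41 + 1922) = -138 - √1881 = -138 - 3*√209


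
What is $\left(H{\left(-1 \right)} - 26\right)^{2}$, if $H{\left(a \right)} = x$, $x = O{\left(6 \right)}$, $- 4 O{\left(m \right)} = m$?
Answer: $\frac{3025}{4} \approx 756.25$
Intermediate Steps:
$O{\left(m \right)} = - \frac{m}{4}$
$x = - \frac{3}{2}$ ($x = \left(- \frac{1}{4}\right) 6 = - \frac{3}{2} \approx -1.5$)
$H{\left(a \right)} = - \frac{3}{2}$
$\left(H{\left(-1 \right)} - 26\right)^{2} = \left(- \frac{3}{2} - 26\right)^{2} = \left(- \frac{55}{2}\right)^{2} = \frac{3025}{4}$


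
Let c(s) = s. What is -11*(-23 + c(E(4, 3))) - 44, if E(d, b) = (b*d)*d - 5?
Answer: -264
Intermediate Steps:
E(d, b) = -5 + b*d² (E(d, b) = b*d² - 5 = -5 + b*d²)
-11*(-23 + c(E(4, 3))) - 44 = -11*(-23 + (-5 + 3*4²)) - 44 = -11*(-23 + (-5 + 3*16)) - 44 = -11*(-23 + (-5 + 48)) - 44 = -11*(-23 + 43) - 44 = -11*20 - 44 = -220 - 44 = -264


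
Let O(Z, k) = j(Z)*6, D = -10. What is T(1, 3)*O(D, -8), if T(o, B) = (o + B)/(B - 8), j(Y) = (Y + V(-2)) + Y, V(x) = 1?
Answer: 456/5 ≈ 91.200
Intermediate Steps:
j(Y) = 1 + 2*Y (j(Y) = (Y + 1) + Y = (1 + Y) + Y = 1 + 2*Y)
T(o, B) = (B + o)/(-8 + B)
O(Z, k) = 6 + 12*Z (O(Z, k) = (1 + 2*Z)*6 = 6 + 12*Z)
T(1, 3)*O(D, -8) = ((3 + 1)/(-8 + 3))*(6 + 12*(-10)) = (4/(-5))*(6 - 120) = -1/5*4*(-114) = -4/5*(-114) = 456/5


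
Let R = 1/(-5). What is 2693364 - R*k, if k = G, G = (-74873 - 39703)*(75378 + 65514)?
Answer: -16129374972/5 ≈ -3.2259e+9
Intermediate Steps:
G = -16142841792 (G = -114576*140892 = -16142841792)
R = -⅕ ≈ -0.20000
k = -16142841792
2693364 - R*k = 2693364 - (-1)*(-16142841792)/5 = 2693364 - 1*16142841792/5 = 2693364 - 16142841792/5 = -16129374972/5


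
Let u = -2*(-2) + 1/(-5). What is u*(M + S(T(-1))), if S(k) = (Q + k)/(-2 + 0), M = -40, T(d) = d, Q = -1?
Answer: -741/5 ≈ -148.20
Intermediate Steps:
u = 19/5 (u = 4 + 1*(-⅕) = 4 - ⅕ = 19/5 ≈ 3.8000)
S(k) = ½ - k/2 (S(k) = (-1 + k)/(-2 + 0) = (-1 + k)/(-2) = (-1 + k)*(-½) = ½ - k/2)
u*(M + S(T(-1))) = 19*(-40 + (½ - ½*(-1)))/5 = 19*(-40 + (½ + ½))/5 = 19*(-40 + 1)/5 = (19/5)*(-39) = -741/5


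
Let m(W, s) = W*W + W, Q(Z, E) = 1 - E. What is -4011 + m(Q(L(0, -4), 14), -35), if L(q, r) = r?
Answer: -3855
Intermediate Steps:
m(W, s) = W + W² (m(W, s) = W² + W = W + W²)
-4011 + m(Q(L(0, -4), 14), -35) = -4011 + (1 - 1*14)*(1 + (1 - 1*14)) = -4011 + (1 - 14)*(1 + (1 - 14)) = -4011 - 13*(1 - 13) = -4011 - 13*(-12) = -4011 + 156 = -3855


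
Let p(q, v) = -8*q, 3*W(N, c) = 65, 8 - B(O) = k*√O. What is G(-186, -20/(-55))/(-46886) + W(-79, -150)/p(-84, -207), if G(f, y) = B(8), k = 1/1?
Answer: 216533/6751584 + √2/23443 ≈ 0.032132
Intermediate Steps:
k = 1 (k = 1*1 = 1)
B(O) = 8 - √O
G(f, y) = 8 - 2*√2 (G(f, y) = 8 - √8 = 8 - 2*√2)
W(N, c) = 65/3 (W(N, c) = (⅓)*65 = 65/3)
G(-186, -20/(-55))/(-46886) + W(-79, -150)/p(-84, -207) = (8 - 2*√2)/(-46886) + 65/(3*((-8*(-84)))) = (8 - 2*√2)*(-1/46886) + (65/3)/672 = (-4/23443 + √2/23443) + (65/3)*(1/672) = (-4/23443 + √2/23443) + 65/2016 = 216533/6751584 + √2/23443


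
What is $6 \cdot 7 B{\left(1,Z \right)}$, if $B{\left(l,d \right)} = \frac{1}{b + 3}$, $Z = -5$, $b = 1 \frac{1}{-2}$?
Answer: $\frac{84}{5} \approx 16.8$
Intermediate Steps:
$b = - \frac{1}{2}$ ($b = 1 \left(- \frac{1}{2}\right) = - \frac{1}{2} \approx -0.5$)
$B{\left(l,d \right)} = \frac{2}{5}$ ($B{\left(l,d \right)} = \frac{1}{- \frac{1}{2} + 3} = \frac{1}{\frac{5}{2}} = \frac{2}{5}$)
$6 \cdot 7 B{\left(1,Z \right)} = 6 \cdot 7 \cdot \frac{2}{5} = 42 \cdot \frac{2}{5} = \frac{84}{5}$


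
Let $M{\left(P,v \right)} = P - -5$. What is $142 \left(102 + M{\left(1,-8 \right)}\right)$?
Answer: $15336$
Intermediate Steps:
$M{\left(P,v \right)} = 5 + P$ ($M{\left(P,v \right)} = P + 5 = 5 + P$)
$142 \left(102 + M{\left(1,-8 \right)}\right) = 142 \left(102 + \left(5 + 1\right)\right) = 142 \left(102 + 6\right) = 142 \cdot 108 = 15336$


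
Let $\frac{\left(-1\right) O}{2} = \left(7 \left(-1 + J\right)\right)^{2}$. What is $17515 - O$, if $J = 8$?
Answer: $22317$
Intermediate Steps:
$O = -4802$ ($O = - 2 \left(7 \left(-1 + 8\right)\right)^{2} = - 2 \left(7 \cdot 7\right)^{2} = - 2 \cdot 49^{2} = \left(-2\right) 2401 = -4802$)
$17515 - O = 17515 - -4802 = 17515 + 4802 = 22317$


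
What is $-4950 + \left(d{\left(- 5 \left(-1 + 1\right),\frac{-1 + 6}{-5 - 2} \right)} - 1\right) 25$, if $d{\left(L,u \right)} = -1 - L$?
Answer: $-5000$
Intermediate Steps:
$-4950 + \left(d{\left(- 5 \left(-1 + 1\right),\frac{-1 + 6}{-5 - 2} \right)} - 1\right) 25 = -4950 + \left(\left(-1 - - 5 \left(-1 + 1\right)\right) - 1\right) 25 = -4950 + \left(\left(-1 - \left(-5\right) 0\right) - 1\right) 25 = -4950 + \left(\left(-1 - 0\right) - 1\right) 25 = -4950 + \left(\left(-1 + 0\right) - 1\right) 25 = -4950 + \left(-1 - 1\right) 25 = -4950 - 50 = -5000$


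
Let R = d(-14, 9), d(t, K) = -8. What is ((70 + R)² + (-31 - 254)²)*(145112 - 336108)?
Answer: -16247838724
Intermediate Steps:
R = -8
((70 + R)² + (-31 - 254)²)*(145112 - 336108) = ((70 - 8)² + (-31 - 254)²)*(145112 - 336108) = (62² + (-285)²)*(-190996) = (3844 + 81225)*(-190996) = 85069*(-190996) = -16247838724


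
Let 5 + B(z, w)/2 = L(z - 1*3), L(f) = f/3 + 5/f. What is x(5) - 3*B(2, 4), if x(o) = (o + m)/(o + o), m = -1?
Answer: 312/5 ≈ 62.400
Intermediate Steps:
L(f) = 5/f + f/3 (L(f) = f*(1/3) + 5/f = f/3 + 5/f = 5/f + f/3)
B(z, w) = -12 + 10/(-3 + z) + 2*z/3 (B(z, w) = -10 + 2*(5/(z - 1*3) + (z - 1*3)/3) = -10 + 2*(5/(z - 3) + (z - 3)/3) = -10 + 2*(5/(-3 + z) + (-3 + z)/3) = -10 + 2*(5/(-3 + z) + (-1 + z/3)) = -10 + 2*(-1 + 5/(-3 + z) + z/3) = -10 + (-2 + 10/(-3 + z) + 2*z/3) = -12 + 10/(-3 + z) + 2*z/3)
x(o) = (-1 + o)/(2*o) (x(o) = (o - 1)/(o + o) = (-1 + o)/((2*o)) = (-1 + o)*(1/(2*o)) = (-1 + o)/(2*o))
x(5) - 3*B(2, 4) = (1/2)*(-1 + 5)/5 - 2*(69 + 2**2 - 21*2)/(-3 + 2) = (1/2)*(1/5)*4 - 2*(69 + 4 - 42)/(-1) = 2/5 - 2*(-1)*31 = 2/5 - 3*(-62/3) = 2/5 + 62 = 312/5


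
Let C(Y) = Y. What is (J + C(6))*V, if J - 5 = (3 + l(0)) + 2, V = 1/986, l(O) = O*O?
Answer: 8/493 ≈ 0.016227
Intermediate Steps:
l(O) = O**2
V = 1/986 ≈ 0.0010142
J = 10 (J = 5 + ((3 + 0**2) + 2) = 5 + ((3 + 0) + 2) = 5 + (3 + 2) = 5 + 5 = 10)
(J + C(6))*V = (10 + 6)*(1/986) = 16*(1/986) = 8/493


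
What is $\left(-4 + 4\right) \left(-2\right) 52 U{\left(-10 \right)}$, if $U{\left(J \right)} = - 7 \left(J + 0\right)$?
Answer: $0$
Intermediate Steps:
$U{\left(J \right)} = - 7 J$
$\left(-4 + 4\right) \left(-2\right) 52 U{\left(-10 \right)} = \left(-4 + 4\right) \left(-2\right) 52 \left(\left(-7\right) \left(-10\right)\right) = 0 \left(-2\right) 52 \cdot 70 = 0 \cdot 52 \cdot 70 = 0 \cdot 70 = 0$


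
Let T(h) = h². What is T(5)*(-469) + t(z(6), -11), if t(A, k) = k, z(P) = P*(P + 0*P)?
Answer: -11736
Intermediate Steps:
z(P) = P² (z(P) = P*(P + 0) = P*P = P²)
T(5)*(-469) + t(z(6), -11) = 5²*(-469) - 11 = 25*(-469) - 11 = -11725 - 11 = -11736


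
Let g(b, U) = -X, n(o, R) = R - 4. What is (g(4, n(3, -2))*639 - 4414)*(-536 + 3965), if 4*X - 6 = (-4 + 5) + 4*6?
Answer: -128467485/4 ≈ -3.2117e+7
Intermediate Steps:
X = 31/4 (X = 3/2 + ((-4 + 5) + 4*6)/4 = 3/2 + (1 + 24)/4 = 3/2 + (¼)*25 = 3/2 + 25/4 = 31/4 ≈ 7.7500)
n(o, R) = -4 + R
g(b, U) = -31/4 (g(b, U) = -1*31/4 = -31/4)
(g(4, n(3, -2))*639 - 4414)*(-536 + 3965) = (-31/4*639 - 4414)*(-536 + 3965) = (-19809/4 - 4414)*3429 = -37465/4*3429 = -128467485/4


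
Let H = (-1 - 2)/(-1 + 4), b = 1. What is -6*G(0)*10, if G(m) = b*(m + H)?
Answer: 60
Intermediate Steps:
H = -1 (H = -3/3 = -3*⅓ = -1)
G(m) = -1 + m (G(m) = 1*(m - 1) = 1*(-1 + m) = -1 + m)
-6*G(0)*10 = -6*(-1 + 0)*10 = -6*(-1)*10 = 6*10 = 60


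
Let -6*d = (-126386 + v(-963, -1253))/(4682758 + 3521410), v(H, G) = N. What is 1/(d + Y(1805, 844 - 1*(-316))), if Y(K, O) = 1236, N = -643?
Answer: 2344048/2897249377 ≈ 0.00080906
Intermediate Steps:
v(H, G) = -643
d = 6049/2344048 (d = -(-126386 - 643)/(6*(4682758 + 3521410)) = -(-42343)/(2*8204168) = -1/6*(-18147/1172024) = 6049/2344048 ≈ 0.0025806)
1/(d + Y(1805, 844 - 1*(-316))) = 1/(6049/2344048 + 1236) = 1/(2897249377/2344048) = 2344048/2897249377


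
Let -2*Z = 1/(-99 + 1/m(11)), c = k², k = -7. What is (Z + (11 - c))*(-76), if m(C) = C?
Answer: 1570863/544 ≈ 2887.6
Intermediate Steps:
c = 49 (c = (-7)² = 49)
Z = 11/2176 (Z = -1/(2*(-99 + 1/11)) = -1/(2*(-1088/11)) = -½*(-11/1088) = 11/2176 ≈ 0.0050551)
(Z + (11 - c))*(-76) = (11/2176 + (11 - 1*49))*(-76) = (11/2176 + (11 - 49))*(-76) = (11/2176 - 38)*(-76) = -82677/2176*(-76) = 1570863/544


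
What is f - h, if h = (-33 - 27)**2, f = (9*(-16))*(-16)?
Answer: -1296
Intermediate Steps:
f = 2304 (f = -144*(-16) = 2304)
h = 3600 (h = (-60)**2 = 3600)
f - h = 2304 - 1*3600 = 2304 - 3600 = -1296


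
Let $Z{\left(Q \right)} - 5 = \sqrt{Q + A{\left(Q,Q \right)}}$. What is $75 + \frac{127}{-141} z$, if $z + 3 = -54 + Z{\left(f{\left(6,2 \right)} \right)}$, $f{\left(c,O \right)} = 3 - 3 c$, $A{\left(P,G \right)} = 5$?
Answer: $\frac{17179}{141} - \frac{127 i \sqrt{10}}{141} \approx 121.84 - 2.8483 i$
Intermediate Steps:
$Z{\left(Q \right)} = 5 + \sqrt{5 + Q}$ ($Z{\left(Q \right)} = 5 + \sqrt{Q + 5} = 5 + \sqrt{5 + Q}$)
$z = -52 + i \sqrt{10}$ ($z = -3 - \left(49 - \sqrt{5 + \left(3 - 18\right)}\right) = -3 - \left(49 - \sqrt{5 - 15}\right) = -3 - \left(49 - i \sqrt{10}\right) = -52 + i \sqrt{10} \approx -52.0 + 3.1623 i$)
$75 + \frac{127}{-141} z = 75 + \frac{127}{-141} \left(-52 + i \sqrt{10}\right) = 75 + 127 \left(- \frac{1}{141}\right) \left(-52 + i \sqrt{10}\right) = 75 - \frac{127 \left(-52 + i \sqrt{10}\right)}{141} = 75 + \left(\frac{6604}{141} - \frac{127 i \sqrt{10}}{141}\right) = \frac{17179}{141} - \frac{127 i \sqrt{10}}{141}$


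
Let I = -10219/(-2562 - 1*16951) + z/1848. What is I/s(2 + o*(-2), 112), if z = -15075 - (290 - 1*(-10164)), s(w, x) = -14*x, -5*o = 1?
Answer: 68466095/8077445376 ≈ 0.0084762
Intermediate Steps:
o = -1/5 (o = -1/5*1 = -1/5 ≈ -0.20000)
z = -25529 (z = -15075 - (290 + 10164) = -15075 - 1*10454 = -15075 - 10454 = -25529)
I = -68466095/5151432 (I = -10219/(-2562 - 1*16951) - 25529/1848 = -10219/(-2562 - 16951) - 25529*1/1848 = -10219/(-19513) - 3647/264 = -10219*(-1/19513) - 3647/264 = 10219/19513 - 3647/264 = -68466095/5151432 ≈ -13.291)
I/s(2 + o*(-2), 112) = -68466095/(5151432*((-14*112))) = -68466095/5151432/(-1568) = -68466095/5151432*(-1/1568) = 68466095/8077445376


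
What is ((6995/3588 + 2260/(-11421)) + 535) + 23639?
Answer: 330229066789/13659516 ≈ 24176.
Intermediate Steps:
((6995/3588 + 2260/(-11421)) + 535) + 23639 = ((6995*(1/3588) + 2260*(-1/11421)) + 535) + 23639 = ((6995/3588 - 2260/11421) + 535) + 23639 = (23927005/13659516 + 535) + 23639 = 7331768065/13659516 + 23639 = 330229066789/13659516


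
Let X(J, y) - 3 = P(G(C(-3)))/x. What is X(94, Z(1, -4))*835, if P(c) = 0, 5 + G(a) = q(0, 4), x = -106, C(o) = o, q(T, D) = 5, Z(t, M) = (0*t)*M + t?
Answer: 2505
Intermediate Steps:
Z(t, M) = t (Z(t, M) = 0*M + t = 0 + t = t)
G(a) = 0 (G(a) = -5 + 5 = 0)
X(J, y) = 3 (X(J, y) = 3 + 0/(-106) = 3 + 0*(-1/106) = 3 + 0 = 3)
X(94, Z(1, -4))*835 = 3*835 = 2505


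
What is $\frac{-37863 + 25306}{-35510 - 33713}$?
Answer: $\frac{433}{2387} \approx 0.1814$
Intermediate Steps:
$\frac{-37863 + 25306}{-35510 - 33713} = - \frac{12557}{-69223} = \left(-12557\right) \left(- \frac{1}{69223}\right) = \frac{433}{2387}$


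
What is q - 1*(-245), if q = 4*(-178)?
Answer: -467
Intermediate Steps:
q = -712
q - 1*(-245) = -712 - 1*(-245) = -712 + 245 = -467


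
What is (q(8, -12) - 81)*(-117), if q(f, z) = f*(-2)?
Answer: 11349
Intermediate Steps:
q(f, z) = -2*f
(q(8, -12) - 81)*(-117) = (-2*8 - 81)*(-117) = (-16 - 81)*(-117) = -97*(-117) = 11349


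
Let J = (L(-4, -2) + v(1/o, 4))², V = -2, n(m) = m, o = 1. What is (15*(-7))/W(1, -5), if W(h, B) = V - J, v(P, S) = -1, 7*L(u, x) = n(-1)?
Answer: 1715/54 ≈ 31.759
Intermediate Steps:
L(u, x) = -⅐ (L(u, x) = (⅐)*(-1) = -⅐)
J = 64/49 (J = (-⅐ - 1)² = (-8/7)² = 64/49 ≈ 1.3061)
W(h, B) = -162/49 (W(h, B) = -2 - 1*64/49 = -2 - 64/49 = -162/49)
(15*(-7))/W(1, -5) = (15*(-7))/(-162/49) = -105*(-49/162) = 1715/54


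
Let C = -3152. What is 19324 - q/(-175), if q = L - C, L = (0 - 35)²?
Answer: 3386077/175 ≈ 19349.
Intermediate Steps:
L = 1225 (L = (-35)² = 1225)
q = 4377 (q = 1225 - 1*(-3152) = 1225 + 3152 = 4377)
19324 - q/(-175) = 19324 - 4377/(-175) = 19324 - 4377*(-1)/175 = 19324 - 1*(-4377/175) = 19324 + 4377/175 = 3386077/175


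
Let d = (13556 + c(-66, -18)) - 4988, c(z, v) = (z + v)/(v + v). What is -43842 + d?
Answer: -105815/3 ≈ -35272.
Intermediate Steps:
c(z, v) = (v + z)/(2*v) (c(z, v) = (v + z)/((2*v)) = (v + z)*(1/(2*v)) = (v + z)/(2*v))
d = 25711/3 (d = (13556 + (½)*(-18 - 66)/(-18)) - 4988 = (13556 + (½)*(-1/18)*(-84)) - 4988 = (13556 + 7/3) - 4988 = 40675/3 - 4988 = 25711/3 ≈ 8570.3)
-43842 + d = -43842 + 25711/3 = -105815/3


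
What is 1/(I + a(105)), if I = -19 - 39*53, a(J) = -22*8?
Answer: -1/2262 ≈ -0.00044209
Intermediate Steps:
a(J) = -176
I = -2086 (I = -19 - 2067 = -2086)
1/(I + a(105)) = 1/(-2086 - 176) = 1/(-2262) = -1/2262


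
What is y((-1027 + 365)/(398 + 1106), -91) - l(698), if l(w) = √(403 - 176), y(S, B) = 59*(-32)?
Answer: -1888 - √227 ≈ -1903.1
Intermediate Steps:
y(S, B) = -1888
l(w) = √227
y((-1027 + 365)/(398 + 1106), -91) - l(698) = -1888 - √227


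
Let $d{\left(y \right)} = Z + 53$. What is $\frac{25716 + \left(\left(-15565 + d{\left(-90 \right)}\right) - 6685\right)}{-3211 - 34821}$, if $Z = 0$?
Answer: $- \frac{3519}{38032} \approx -0.092527$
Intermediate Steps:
$d{\left(y \right)} = 53$ ($d{\left(y \right)} = 0 + 53 = 53$)
$\frac{25716 + \left(\left(-15565 + d{\left(-90 \right)}\right) - 6685\right)}{-3211 - 34821} = \frac{25716 + \left(\left(-15565 + 53\right) - 6685\right)}{-3211 - 34821} = \frac{25716 - 22197}{-38032} = \left(25716 - 22197\right) \left(- \frac{1}{38032}\right) = 3519 \left(- \frac{1}{38032}\right) = - \frac{3519}{38032}$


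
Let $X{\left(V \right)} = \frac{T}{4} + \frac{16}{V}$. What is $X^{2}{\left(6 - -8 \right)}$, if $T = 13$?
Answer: $\frac{15129}{784} \approx 19.297$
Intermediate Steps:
$X{\left(V \right)} = \frac{13}{4} + \frac{16}{V}$
$X^{2}{\left(6 - -8 \right)} = \left(\frac{13}{4} + \frac{16}{6 - -8}\right)^{2} = \left(\frac{13}{4} + \frac{16}{6 + 8}\right)^{2} = \left(\frac{13}{4} + \frac{16}{14}\right)^{2} = \left(\frac{13}{4} + 16 \cdot \frac{1}{14}\right)^{2} = \left(\frac{13}{4} + \frac{8}{7}\right)^{2} = \left(\frac{123}{28}\right)^{2} = \frac{15129}{784}$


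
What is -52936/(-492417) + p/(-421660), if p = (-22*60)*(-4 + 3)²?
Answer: 1148549210/10381627611 ≈ 0.11063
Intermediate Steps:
p = -1320 (p = -1320*(-1)² = -1320*1 = -1320)
-52936/(-492417) + p/(-421660) = -52936/(-492417) - 1320/(-421660) = -52936*(-1/492417) - 1320*(-1/421660) = 52936/492417 + 66/21083 = 1148549210/10381627611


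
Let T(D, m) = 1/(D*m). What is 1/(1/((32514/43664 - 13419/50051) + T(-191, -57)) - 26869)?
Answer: -5670122351045/152338621079093921 ≈ -3.7221e-5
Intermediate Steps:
T(D, m) = 1/(D*m)
1/(1/((32514/43664 - 13419/50051) + T(-191, -57)) - 26869) = 1/(1/((32514/43664 - 13419/50051) + 1/(-191*(-57))) - 26869) = 1/(1/((32514*(1/43664) - 13419*1/50051) - 1/191*(-1/57)) - 26869) = 1/(1/((16257/21832 - 13419/50051) + 1/10887) - 26869) = 1/(1/(520715499/1092713432 + 1/10887) - 26869) = 1/(1/(5670122351045/11896371134184) - 26869) = 1/(11896371134184/5670122351045 - 26869) = 1/(-152338621079093921/5670122351045) = -5670122351045/152338621079093921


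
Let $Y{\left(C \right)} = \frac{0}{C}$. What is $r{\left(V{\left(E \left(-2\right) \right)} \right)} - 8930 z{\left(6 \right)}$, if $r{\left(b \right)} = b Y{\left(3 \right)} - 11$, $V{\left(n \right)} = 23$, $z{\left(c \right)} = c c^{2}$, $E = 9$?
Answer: $-1928891$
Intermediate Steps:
$Y{\left(C \right)} = 0$
$z{\left(c \right)} = c^{3}$
$r{\left(b \right)} = -11$ ($r{\left(b \right)} = b 0 - 11 = 0 - 11 = -11$)
$r{\left(V{\left(E \left(-2\right) \right)} \right)} - 8930 z{\left(6 \right)} = -11 - 8930 \cdot 6^{3} = -11 - 1928880 = -1928891$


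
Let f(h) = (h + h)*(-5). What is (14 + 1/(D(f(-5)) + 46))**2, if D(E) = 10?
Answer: 616225/3136 ≈ 196.50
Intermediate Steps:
f(h) = -10*h (f(h) = (2*h)*(-5) = -10*h)
(14 + 1/(D(f(-5)) + 46))**2 = (14 + 1/(10 + 46))**2 = (14 + 1/56)**2 = (785/56)**2 = 616225/3136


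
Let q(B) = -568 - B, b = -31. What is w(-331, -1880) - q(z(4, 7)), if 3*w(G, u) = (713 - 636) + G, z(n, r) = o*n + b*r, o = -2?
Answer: 775/3 ≈ 258.33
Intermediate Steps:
z(n, r) = -31*r - 2*n (z(n, r) = -2*n - 31*r = -31*r - 2*n)
w(G, u) = 77/3 + G/3 (w(G, u) = ((713 - 636) + G)/3 = (77 + G)/3 = 77/3 + G/3)
w(-331, -1880) - q(z(4, 7)) = (77/3 + (1/3)*(-331)) - (-568 - (-31*7 - 2*4)) = (77/3 - 331/3) - (-568 - (-217 - 8)) = -254/3 - (-568 - 1*(-225)) = -254/3 - (-568 + 225) = -254/3 - 1*(-343) = -254/3 + 343 = 775/3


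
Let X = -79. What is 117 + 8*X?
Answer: -515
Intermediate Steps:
117 + 8*X = 117 + 8*(-79) = 117 - 632 = -515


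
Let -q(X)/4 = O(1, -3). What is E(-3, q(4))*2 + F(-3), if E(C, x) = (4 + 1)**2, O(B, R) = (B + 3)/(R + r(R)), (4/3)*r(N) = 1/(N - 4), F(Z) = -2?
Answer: 48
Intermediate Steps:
r(N) = 3/(4*(-4 + N)) (r(N) = 3/(4*(N - 4)) = 3/(4*(-4 + N)))
O(B, R) = (3 + B)/(R + 3/(4*(-4 + R))) (O(B, R) = (B + 3)/(R + 3/(4*(-4 + R))) = (3 + B)/(R + 3/(4*(-4 + R))))
q(X) = 448/87 (q(X) = -16*(-4 - 3)*(3 + 1)/(3 + 4*(-3)*(-4 - 3)) = -16*(-7)*4/(3 + 4*(-3)*(-7)) = -16*(-7)*4/(3 + 84) = -16*(-7)*4/87 = -4*(-112/87) = 448/87)
E(C, x) = 25 (E(C, x) = 5**2 = 25)
E(-3, q(4))*2 + F(-3) = 25*2 - 2 = 50 - 2 = 48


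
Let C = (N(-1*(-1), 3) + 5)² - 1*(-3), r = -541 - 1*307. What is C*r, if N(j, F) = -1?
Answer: -16112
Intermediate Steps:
r = -848 (r = -541 - 307 = -848)
C = 19 (C = (-1 + 5)² - 1*(-3) = 4² + 3 = 16 + 3 = 19)
C*r = 19*(-848) = -16112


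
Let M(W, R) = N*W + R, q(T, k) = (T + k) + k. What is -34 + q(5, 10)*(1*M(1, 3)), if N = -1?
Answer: 16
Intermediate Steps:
q(T, k) = T + 2*k
M(W, R) = R - W (M(W, R) = -W + R = R - W)
-34 + q(5, 10)*(1*M(1, 3)) = -34 + (5 + 2*10)*(1*(3 - 1*1)) = -34 + (5 + 20)*(1*(3 - 1)) = -34 + 25*(1*2) = -34 + 25*2 = -34 + 50 = 16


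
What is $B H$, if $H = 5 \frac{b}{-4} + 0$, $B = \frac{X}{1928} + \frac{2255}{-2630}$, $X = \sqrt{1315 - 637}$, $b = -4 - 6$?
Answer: $- \frac{11275}{1052} + \frac{25 \sqrt{678}}{3856} \approx -10.549$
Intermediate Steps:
$b = -10$ ($b = -4 - 6 = -10$)
$X = \sqrt{678} \approx 26.038$
$B = - \frac{451}{526} + \frac{\sqrt{678}}{1928}$ ($B = \frac{\sqrt{678}}{1928} + \frac{2255}{-2630} = \sqrt{678} \cdot \frac{1}{1928} + 2255 \left(- \frac{1}{2630}\right) = \frac{\sqrt{678}}{1928} - \frac{451}{526} = - \frac{451}{526} + \frac{\sqrt{678}}{1928} \approx -0.84391$)
$H = \frac{25}{2}$ ($H = 5 \left(- \frac{10}{-4}\right) + 0 = 5 \left(\left(-10\right) \left(- \frac{1}{4}\right)\right) + 0 = 5 \cdot \frac{5}{2} + 0 = \frac{25}{2} + 0 = \frac{25}{2} \approx 12.5$)
$B H = \left(- \frac{451}{526} + \frac{\sqrt{678}}{1928}\right) \frac{25}{2} = - \frac{11275}{1052} + \frac{25 \sqrt{678}}{3856}$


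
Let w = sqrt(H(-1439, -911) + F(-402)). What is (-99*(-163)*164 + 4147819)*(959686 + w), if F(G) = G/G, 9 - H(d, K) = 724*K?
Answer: 6520382113882 + 20382861*sqrt(73286) ≈ 6.5259e+12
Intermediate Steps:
H(d, K) = 9 - 724*K
F(G) = 1
w = 3*sqrt(73286) (w = sqrt((9 - 724*(-911)) + 1) = sqrt((9 + 659564) + 1) = sqrt(659573 + 1) = sqrt(659574) = 3*sqrt(73286) ≈ 812.14)
(-99*(-163)*164 + 4147819)*(959686 + w) = (-99*(-163)*164 + 4147819)*(959686 + 3*sqrt(73286)) = (16137*164 + 4147819)*(959686 + 3*sqrt(73286)) = (2646468 + 4147819)*(959686 + 3*sqrt(73286)) = 6794287*(959686 + 3*sqrt(73286)) = 6520382113882 + 20382861*sqrt(73286)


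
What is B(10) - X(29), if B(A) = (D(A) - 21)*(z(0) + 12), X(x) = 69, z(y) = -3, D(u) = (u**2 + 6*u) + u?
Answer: 1272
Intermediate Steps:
D(u) = u**2 + 7*u
B(A) = -189 + 9*A*(7 + A) (B(A) = (A*(7 + A) - 21)*(-3 + 12) = (-21 + A*(7 + A))*9 = -189 + 9*A*(7 + A))
B(10) - X(29) = (-189 + 9*10*(7 + 10)) - 1*69 = (-189 + 9*10*17) - 69 = (-189 + 1530) - 69 = 1341 - 69 = 1272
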